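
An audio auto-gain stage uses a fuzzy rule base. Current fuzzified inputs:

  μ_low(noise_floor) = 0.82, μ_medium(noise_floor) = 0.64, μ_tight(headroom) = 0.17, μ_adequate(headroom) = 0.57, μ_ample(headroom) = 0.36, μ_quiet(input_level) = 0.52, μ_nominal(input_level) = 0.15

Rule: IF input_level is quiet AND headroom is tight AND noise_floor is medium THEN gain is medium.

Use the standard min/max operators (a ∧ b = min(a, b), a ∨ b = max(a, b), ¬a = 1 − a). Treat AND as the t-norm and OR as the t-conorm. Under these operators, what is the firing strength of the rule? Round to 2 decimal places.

0.17

firing strength: quiet=0.52, tight=0.17, medium=0.64; AND[min(a, b)] → w = 0.17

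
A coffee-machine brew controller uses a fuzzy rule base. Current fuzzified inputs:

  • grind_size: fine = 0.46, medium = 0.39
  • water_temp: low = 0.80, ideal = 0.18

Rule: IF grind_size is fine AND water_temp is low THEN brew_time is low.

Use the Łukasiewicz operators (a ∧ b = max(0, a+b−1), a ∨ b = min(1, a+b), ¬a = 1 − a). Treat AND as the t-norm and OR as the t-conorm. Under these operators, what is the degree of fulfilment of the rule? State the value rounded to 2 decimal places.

0.26

firing strength: fine=0.46, low=0.80; AND[max(0, a+b−1)] → w = 0.26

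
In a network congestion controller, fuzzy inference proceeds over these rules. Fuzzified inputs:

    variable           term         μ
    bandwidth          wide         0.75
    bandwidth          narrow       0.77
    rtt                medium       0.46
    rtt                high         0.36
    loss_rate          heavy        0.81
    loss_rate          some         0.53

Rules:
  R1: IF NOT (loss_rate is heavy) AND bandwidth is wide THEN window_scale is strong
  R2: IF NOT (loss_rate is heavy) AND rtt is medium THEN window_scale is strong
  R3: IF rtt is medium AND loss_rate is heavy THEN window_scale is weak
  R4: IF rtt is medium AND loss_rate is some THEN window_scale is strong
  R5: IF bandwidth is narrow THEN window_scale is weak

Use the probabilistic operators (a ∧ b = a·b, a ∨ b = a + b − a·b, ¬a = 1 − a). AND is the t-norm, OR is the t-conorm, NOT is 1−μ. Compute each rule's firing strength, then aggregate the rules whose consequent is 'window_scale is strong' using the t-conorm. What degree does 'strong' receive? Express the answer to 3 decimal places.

R1: ¬heavy=1−0.81=0.19, wide=0.75; AND[a·b] → w = 0.1425
R2: ¬heavy=1−0.81=0.19, medium=0.46; AND[a·b] → w = 0.0874
R3: medium=0.46, heavy=0.81; AND[a·b] → w = 0.3726
R4: medium=0.46, some=0.53; AND[a·b] → w = 0.2438
R5: narrow=0.77 → w = 0.7700
Rules with consequent 'strong': {R1, R2, R4} → strengths 0.1425, 0.0874, 0.2438
Aggregate via t-conorm [a + b − a·b]: 0.4082

0.408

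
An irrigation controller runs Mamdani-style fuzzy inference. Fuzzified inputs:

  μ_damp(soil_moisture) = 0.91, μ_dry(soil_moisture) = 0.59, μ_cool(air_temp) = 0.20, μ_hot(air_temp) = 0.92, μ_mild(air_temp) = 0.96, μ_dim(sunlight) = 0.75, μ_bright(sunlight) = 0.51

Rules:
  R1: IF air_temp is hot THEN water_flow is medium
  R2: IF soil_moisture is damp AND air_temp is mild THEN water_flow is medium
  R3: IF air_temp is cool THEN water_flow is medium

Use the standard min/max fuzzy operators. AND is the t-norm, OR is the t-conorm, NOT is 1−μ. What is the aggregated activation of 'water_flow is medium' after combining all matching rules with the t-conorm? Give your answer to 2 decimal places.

0.92

R1: hot=0.92 → w = 0.92
R2: damp=0.91, mild=0.96; AND[min(a, b)] → w = 0.91
R3: cool=0.20 → w = 0.20
Rules with consequent 'medium': {R1, R2, R3} → strengths 0.92, 0.91, 0.20
Aggregate via t-conorm [max(a, b)]: 0.92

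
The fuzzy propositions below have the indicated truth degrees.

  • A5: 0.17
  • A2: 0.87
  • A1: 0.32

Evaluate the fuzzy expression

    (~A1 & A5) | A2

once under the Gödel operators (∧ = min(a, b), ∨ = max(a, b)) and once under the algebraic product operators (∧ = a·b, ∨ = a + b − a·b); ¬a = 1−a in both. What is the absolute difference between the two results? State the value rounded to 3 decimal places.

0.015

Under Gödel:
  ~A1 = 1 − 0.32 = 0.68
  ~A1 & A5 = min(a, b) on (0.68, 0.17) = 0.17
  (~A1 & A5) | A2 = max(a, b) on (0.17, 0.87) = 0.87
  → value = 0.8700
Under algebraic product:
  ~A1 = 1 − 0.3200 = 0.6800
  ~A1 & A5 = a·b on (0.6800, 0.1700) = 0.1156
  (~A1 & A5) | A2 = a + b − a·b on (0.1156, 0.8700) = 0.8850
  → value = 0.8850
|0.8700 − 0.8850| = 0.015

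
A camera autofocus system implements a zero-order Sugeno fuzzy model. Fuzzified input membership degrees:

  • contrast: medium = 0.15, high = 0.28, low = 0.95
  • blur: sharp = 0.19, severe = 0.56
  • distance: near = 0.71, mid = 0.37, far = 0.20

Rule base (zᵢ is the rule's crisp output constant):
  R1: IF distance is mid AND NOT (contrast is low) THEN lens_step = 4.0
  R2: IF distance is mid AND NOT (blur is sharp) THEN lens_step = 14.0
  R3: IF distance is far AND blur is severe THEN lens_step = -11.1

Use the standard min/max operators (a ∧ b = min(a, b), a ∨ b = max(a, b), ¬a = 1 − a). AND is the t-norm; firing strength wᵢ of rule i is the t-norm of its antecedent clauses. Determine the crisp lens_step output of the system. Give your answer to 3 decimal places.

R1 (z=4.0): mid=0.37, ¬low=1−0.95=0.05; AND[min(a, b)] → w = 0.05
R2 (z=14.0): mid=0.37, ¬sharp=1−0.19=0.81; AND[min(a, b)] → w = 0.37
R3 (z=-11.1): far=0.20, severe=0.56; AND[min(a, b)] → w = 0.20
Weighted average = (0.05·4.0 + 0.37·14.0 + 0.20·-11.1) / (0.05 + 0.37 + 0.20)
  = 3.1600 / 0.6200 = 5.097

5.097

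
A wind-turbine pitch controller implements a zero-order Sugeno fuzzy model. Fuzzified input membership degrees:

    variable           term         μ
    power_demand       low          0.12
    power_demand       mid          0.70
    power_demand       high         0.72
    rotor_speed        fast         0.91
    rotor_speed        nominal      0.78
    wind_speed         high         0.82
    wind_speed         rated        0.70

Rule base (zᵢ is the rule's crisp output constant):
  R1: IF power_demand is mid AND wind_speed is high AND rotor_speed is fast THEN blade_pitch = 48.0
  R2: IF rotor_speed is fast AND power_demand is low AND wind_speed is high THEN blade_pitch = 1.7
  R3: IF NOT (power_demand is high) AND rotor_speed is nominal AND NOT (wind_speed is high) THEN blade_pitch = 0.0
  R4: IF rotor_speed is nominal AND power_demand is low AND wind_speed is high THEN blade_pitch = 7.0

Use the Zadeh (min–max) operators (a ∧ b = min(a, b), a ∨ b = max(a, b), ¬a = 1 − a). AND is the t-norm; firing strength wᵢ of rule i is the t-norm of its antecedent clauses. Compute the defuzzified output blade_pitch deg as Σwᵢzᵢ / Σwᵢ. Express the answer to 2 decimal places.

30.93

R1 (z=48.0): mid=0.70, high=0.82, fast=0.91; AND[min(a, b)] → w = 0.70
R2 (z=1.7): fast=0.91, low=0.12, high=0.82; AND[min(a, b)] → w = 0.12
R3 (z=0.0): ¬high=1−0.72=0.28, nominal=0.78, ¬high=1−0.82=0.18; AND[min(a, b)] → w = 0.18
R4 (z=7.0): nominal=0.78, low=0.12, high=0.82; AND[min(a, b)] → w = 0.12
Weighted average = (0.70·48.0 + 0.12·1.7 + 0.18·0.0 + 0.12·7.0) / (0.70 + 0.12 + 0.18 + 0.12)
  = 34.6440 / 1.1200 = 30.93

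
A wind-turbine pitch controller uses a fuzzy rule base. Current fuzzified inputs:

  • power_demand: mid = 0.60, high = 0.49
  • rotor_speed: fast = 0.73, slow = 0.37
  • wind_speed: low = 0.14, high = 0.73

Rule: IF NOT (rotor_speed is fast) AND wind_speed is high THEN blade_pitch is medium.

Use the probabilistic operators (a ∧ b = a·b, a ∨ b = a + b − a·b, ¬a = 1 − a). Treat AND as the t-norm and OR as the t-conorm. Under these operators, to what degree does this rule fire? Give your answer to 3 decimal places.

0.197

firing strength: ¬fast=1−0.73=0.27, high=0.73; AND[a·b] → w = 0.1971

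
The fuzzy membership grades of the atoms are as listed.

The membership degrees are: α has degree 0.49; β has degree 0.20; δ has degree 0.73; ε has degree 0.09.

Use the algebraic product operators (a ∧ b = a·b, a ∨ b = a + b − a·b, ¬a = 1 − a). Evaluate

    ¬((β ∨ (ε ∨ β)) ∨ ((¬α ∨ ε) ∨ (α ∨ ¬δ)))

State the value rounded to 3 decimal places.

0.097

ε ∨ β = a + b − a·b on (0.0900, 0.2000) = 0.2720
β ∨ (ε ∨ β) = a + b − a·b on (0.2000, 0.2720) = 0.4176
¬α = 1 − 0.4900 = 0.5100
¬α ∨ ε = a + b − a·b on (0.5100, 0.0900) = 0.5541
¬δ = 1 − 0.7300 = 0.2700
α ∨ ¬δ = a + b − a·b on (0.4900, 0.2700) = 0.6277
(¬α ∨ ε) ∨ (α ∨ ¬δ) = a + b − a·b on (0.5541, 0.6277) = 0.8340
(β ∨ (ε ∨ β)) ∨ ((¬α ∨ ε) ∨ (α ∨ ¬δ)) = a + b − a·b on (0.4176, 0.8340) = 0.9033
¬((β ∨ (ε ∨ β)) ∨ ((¬α ∨ ε) ∨ (α ∨ ¬δ))) = 1 − 0.9033 = 0.0967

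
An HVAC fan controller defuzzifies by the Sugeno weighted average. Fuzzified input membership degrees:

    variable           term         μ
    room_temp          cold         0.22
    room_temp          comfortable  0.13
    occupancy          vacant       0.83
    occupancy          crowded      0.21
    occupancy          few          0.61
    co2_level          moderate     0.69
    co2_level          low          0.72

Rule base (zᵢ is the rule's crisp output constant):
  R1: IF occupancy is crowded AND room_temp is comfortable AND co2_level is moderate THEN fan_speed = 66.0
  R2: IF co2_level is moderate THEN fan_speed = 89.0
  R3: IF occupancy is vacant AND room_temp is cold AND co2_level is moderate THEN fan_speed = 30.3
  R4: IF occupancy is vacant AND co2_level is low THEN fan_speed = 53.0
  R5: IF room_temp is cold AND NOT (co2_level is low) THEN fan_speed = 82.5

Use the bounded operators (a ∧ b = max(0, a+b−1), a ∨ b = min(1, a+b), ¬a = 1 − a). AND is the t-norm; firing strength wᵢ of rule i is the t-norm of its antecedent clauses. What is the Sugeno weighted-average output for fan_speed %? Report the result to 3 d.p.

73.032

R1 (z=66.0): crowded=0.21, comfortable=0.13, moderate=0.69; AND[max(0, a+b−1)] → w = 0.00
R2 (z=89.0): moderate=0.69 → w = 0.69
R3 (z=30.3): vacant=0.83, cold=0.22, moderate=0.69; AND[max(0, a+b−1)] → w = 0.00
R4 (z=53.0): vacant=0.83, low=0.72; AND[max(0, a+b−1)] → w = 0.55
R5 (z=82.5): cold=0.22, ¬low=1−0.72=0.28; AND[max(0, a+b−1)] → w = 0.00
Weighted average = (0.00·66.0 + 0.69·89.0 + 0.00·30.3 + 0.55·53.0 + 0.00·82.5) / (0.00 + 0.69 + 0.00 + 0.55 + 0.00)
  = 90.5600 / 1.2400 = 73.032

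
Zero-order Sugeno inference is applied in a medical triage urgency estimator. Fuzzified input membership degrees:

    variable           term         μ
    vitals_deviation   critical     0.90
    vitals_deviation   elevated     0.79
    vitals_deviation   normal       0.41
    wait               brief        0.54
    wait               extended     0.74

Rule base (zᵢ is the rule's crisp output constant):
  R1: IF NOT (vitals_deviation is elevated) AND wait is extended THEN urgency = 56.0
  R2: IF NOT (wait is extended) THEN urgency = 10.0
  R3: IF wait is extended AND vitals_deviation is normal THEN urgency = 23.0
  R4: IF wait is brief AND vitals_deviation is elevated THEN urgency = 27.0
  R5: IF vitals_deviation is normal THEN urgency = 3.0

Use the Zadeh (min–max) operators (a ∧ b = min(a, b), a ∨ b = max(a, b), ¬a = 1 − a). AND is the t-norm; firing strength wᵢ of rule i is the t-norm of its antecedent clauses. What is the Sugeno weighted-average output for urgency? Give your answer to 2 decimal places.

21.64

R1 (z=56.0): ¬elevated=1−0.79=0.21, extended=0.74; AND[min(a, b)] → w = 0.21
R2 (z=10.0): ¬extended=1−0.74=0.26 → w = 0.26
R3 (z=23.0): extended=0.74, normal=0.41; AND[min(a, b)] → w = 0.41
R4 (z=27.0): brief=0.54, elevated=0.79; AND[min(a, b)] → w = 0.54
R5 (z=3.0): normal=0.41 → w = 0.41
Weighted average = (0.21·56.0 + 0.26·10.0 + 0.41·23.0 + 0.54·27.0 + 0.41·3.0) / (0.21 + 0.26 + 0.41 + 0.54 + 0.41)
  = 39.6000 / 1.8300 = 21.64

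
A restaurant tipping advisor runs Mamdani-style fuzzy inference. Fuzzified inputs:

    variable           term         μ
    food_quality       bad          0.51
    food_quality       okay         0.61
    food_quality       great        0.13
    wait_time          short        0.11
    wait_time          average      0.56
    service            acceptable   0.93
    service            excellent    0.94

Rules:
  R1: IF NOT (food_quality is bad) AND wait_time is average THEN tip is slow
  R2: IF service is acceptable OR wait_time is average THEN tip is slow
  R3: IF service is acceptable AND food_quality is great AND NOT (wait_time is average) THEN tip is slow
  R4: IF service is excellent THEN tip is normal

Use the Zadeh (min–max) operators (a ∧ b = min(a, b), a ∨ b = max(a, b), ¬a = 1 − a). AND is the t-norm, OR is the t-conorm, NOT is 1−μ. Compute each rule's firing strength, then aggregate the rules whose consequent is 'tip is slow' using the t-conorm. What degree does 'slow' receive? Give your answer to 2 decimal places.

0.93

R1: ¬bad=1−0.51=0.49, average=0.56; AND[min(a, b)] → w = 0.49
R2: acceptable=0.93, average=0.56; OR[max(a, b)] → w = 0.93
R3: acceptable=0.93, great=0.13, ¬average=1−0.56=0.44; AND[min(a, b)] → w = 0.13
R4: excellent=0.94 → w = 0.94
Rules with consequent 'slow': {R1, R2, R3} → strengths 0.49, 0.93, 0.13
Aggregate via t-conorm [max(a, b)]: 0.93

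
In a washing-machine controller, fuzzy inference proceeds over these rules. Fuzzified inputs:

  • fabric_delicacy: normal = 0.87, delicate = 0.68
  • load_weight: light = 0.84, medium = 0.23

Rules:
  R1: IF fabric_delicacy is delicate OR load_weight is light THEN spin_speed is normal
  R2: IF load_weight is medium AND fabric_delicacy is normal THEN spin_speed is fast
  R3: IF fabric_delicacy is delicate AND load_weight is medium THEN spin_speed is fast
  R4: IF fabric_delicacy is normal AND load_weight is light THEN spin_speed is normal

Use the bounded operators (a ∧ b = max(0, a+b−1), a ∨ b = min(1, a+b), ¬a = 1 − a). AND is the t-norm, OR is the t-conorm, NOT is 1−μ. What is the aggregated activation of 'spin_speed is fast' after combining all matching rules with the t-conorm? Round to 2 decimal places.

R1: delicate=0.68, light=0.84; OR[min(1, a+b)] → w = 1.00
R2: medium=0.23, normal=0.87; AND[max(0, a+b−1)] → w = 0.10
R3: delicate=0.68, medium=0.23; AND[max(0, a+b−1)] → w = 0.00
R4: normal=0.87, light=0.84; AND[max(0, a+b−1)] → w = 0.71
Rules with consequent 'fast': {R2, R3} → strengths 0.10, 0.00
Aggregate via t-conorm [min(1, a+b)]: 0.10

0.10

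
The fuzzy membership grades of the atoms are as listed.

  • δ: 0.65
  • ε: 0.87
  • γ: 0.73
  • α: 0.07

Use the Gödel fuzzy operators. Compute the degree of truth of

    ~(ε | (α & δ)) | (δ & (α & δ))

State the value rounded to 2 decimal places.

0.13

α & δ = min(a, b) on (0.07, 0.65) = 0.07
ε | (α & δ) = max(a, b) on (0.87, 0.07) = 0.87
~(ε | (α & δ)) = 1 − 0.87 = 0.13
α & δ = min(a, b) on (0.07, 0.65) = 0.07
δ & (α & δ) = min(a, b) on (0.65, 0.07) = 0.07
~(ε | (α & δ)) | (δ & (α & δ)) = max(a, b) on (0.13, 0.07) = 0.13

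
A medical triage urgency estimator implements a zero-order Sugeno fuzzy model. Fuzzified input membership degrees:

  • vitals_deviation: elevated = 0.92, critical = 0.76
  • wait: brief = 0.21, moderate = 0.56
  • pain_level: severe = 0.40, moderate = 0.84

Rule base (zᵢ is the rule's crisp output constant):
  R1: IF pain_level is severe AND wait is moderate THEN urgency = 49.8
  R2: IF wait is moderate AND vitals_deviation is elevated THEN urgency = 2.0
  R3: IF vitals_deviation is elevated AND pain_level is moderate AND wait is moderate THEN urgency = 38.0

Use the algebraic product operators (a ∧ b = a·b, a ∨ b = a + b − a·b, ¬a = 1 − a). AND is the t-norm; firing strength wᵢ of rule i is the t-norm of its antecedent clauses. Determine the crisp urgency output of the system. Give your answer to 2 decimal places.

24.43

R1 (z=49.8): severe=0.40, moderate=0.56; AND[a·b] → w = 0.2240
R2 (z=2.0): moderate=0.56, elevated=0.92; AND[a·b] → w = 0.5152
R3 (z=38.0): elevated=0.92, moderate=0.84, moderate=0.56; AND[a·b] → w = 0.4328
Weighted average = (0.2240·49.8 + 0.5152·2.0 + 0.4328·38.0) / (0.2240 + 0.5152 + 0.4328)
  = 28.6308 / 1.1720 = 24.43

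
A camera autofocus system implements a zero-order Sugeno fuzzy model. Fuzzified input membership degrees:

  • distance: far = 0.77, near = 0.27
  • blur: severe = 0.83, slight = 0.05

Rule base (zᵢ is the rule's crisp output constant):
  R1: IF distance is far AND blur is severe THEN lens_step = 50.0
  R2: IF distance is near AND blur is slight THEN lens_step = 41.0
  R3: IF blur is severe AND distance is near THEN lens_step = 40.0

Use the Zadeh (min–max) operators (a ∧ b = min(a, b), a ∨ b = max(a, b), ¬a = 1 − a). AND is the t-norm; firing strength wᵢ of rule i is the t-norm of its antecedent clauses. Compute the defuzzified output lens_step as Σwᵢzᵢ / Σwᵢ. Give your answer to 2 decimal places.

47.11

R1 (z=50.0): far=0.77, severe=0.83; AND[min(a, b)] → w = 0.77
R2 (z=41.0): near=0.27, slight=0.05; AND[min(a, b)] → w = 0.05
R3 (z=40.0): severe=0.83, near=0.27; AND[min(a, b)] → w = 0.27
Weighted average = (0.77·50.0 + 0.05·41.0 + 0.27·40.0) / (0.77 + 0.05 + 0.27)
  = 51.3500 / 1.0900 = 47.11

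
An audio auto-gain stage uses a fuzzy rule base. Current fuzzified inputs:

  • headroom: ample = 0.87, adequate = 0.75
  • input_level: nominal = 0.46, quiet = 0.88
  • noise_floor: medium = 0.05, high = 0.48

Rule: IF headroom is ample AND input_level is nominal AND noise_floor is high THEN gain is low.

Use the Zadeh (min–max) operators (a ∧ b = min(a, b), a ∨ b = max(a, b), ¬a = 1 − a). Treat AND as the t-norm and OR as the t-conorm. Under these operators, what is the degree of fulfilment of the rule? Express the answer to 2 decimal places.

0.46

firing strength: ample=0.87, nominal=0.46, high=0.48; AND[min(a, b)] → w = 0.46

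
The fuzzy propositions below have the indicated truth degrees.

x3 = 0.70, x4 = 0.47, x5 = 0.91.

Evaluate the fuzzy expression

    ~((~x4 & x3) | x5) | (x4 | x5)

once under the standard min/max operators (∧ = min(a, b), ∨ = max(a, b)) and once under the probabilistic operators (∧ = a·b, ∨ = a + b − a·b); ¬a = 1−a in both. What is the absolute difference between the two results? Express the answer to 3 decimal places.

0.045

Under standard min/max:
  ~x4 = 1 − 0.47 = 0.53
  ~x4 & x3 = min(a, b) on (0.53, 0.70) = 0.53
  (~x4 & x3) | x5 = max(a, b) on (0.53, 0.91) = 0.91
  ~((~x4 & x3) | x5) = 1 − 0.91 = 0.09
  x4 | x5 = max(a, b) on (0.47, 0.91) = 0.91
  ~((~x4 & x3) | x5) | (x4 | x5) = max(a, b) on (0.09, 0.91) = 0.91
  → value = 0.9100
Under probabilistic:
  ~x4 = 1 − 0.4700 = 0.5300
  ~x4 & x3 = a·b on (0.5300, 0.7000) = 0.3710
  (~x4 & x3) | x5 = a + b − a·b on (0.3710, 0.9100) = 0.9434
  ~((~x4 & x3) | x5) = 1 − 0.9434 = 0.0566
  x4 | x5 = a + b − a·b on (0.4700, 0.9100) = 0.9523
  ~((~x4 & x3) | x5) | (x4 | x5) = a + b − a·b on (0.0566, 0.9523) = 0.9550
  → value = 0.9550
|0.9100 − 0.9550| = 0.045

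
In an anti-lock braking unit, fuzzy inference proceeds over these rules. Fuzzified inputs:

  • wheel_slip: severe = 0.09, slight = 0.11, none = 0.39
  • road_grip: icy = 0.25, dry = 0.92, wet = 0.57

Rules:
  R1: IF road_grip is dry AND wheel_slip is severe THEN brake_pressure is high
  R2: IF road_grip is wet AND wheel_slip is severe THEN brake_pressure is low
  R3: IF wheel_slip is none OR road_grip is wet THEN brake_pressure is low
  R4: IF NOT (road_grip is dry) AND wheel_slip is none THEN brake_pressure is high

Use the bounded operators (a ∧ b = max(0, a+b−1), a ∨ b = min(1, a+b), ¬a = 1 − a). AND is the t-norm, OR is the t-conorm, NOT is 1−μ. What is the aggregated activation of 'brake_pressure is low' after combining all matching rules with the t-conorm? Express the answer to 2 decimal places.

0.96

R1: dry=0.92, severe=0.09; AND[max(0, a+b−1)] → w = 0.01
R2: wet=0.57, severe=0.09; AND[max(0, a+b−1)] → w = 0.00
R3: none=0.39, wet=0.57; OR[min(1, a+b)] → w = 0.96
R4: ¬dry=1−0.92=0.08, none=0.39; AND[max(0, a+b−1)] → w = 0.00
Rules with consequent 'low': {R2, R3} → strengths 0.00, 0.96
Aggregate via t-conorm [min(1, a+b)]: 0.96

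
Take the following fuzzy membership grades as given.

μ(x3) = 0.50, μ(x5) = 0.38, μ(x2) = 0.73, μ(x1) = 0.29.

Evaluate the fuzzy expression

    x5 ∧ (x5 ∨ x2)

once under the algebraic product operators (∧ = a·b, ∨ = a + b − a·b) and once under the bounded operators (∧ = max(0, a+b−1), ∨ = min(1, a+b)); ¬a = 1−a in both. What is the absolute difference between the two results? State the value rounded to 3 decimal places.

0.064

Under algebraic product:
  x5 ∨ x2 = a + b − a·b on (0.3800, 0.7300) = 0.8326
  x5 ∧ (x5 ∨ x2) = a·b on (0.3800, 0.8326) = 0.3164
  → value = 0.3164
Under bounded:
  x5 ∨ x2 = min(1, a+b) on (0.38, 0.73) = 1.00
  x5 ∧ (x5 ∨ x2) = max(0, a+b−1) on (0.38, 1.00) = 0.38
  → value = 0.3800
|0.3164 − 0.3800| = 0.064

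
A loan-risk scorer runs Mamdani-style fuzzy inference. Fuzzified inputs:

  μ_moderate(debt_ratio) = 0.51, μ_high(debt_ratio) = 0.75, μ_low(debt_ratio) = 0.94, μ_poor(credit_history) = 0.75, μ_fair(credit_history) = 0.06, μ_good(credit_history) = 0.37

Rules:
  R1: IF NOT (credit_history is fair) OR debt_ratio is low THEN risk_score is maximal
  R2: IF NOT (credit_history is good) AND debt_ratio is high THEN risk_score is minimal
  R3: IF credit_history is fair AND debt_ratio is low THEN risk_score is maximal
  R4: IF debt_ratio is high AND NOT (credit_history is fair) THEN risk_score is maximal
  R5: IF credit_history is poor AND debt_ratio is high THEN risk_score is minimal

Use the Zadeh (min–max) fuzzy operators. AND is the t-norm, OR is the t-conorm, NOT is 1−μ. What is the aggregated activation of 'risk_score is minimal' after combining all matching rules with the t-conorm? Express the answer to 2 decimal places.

0.75

R1: ¬fair=1−0.06=0.94, low=0.94; OR[max(a, b)] → w = 0.94
R2: ¬good=1−0.37=0.63, high=0.75; AND[min(a, b)] → w = 0.63
R3: fair=0.06, low=0.94; AND[min(a, b)] → w = 0.06
R4: high=0.75, ¬fair=1−0.06=0.94; AND[min(a, b)] → w = 0.75
R5: poor=0.75, high=0.75; AND[min(a, b)] → w = 0.75
Rules with consequent 'minimal': {R2, R5} → strengths 0.63, 0.75
Aggregate via t-conorm [max(a, b)]: 0.75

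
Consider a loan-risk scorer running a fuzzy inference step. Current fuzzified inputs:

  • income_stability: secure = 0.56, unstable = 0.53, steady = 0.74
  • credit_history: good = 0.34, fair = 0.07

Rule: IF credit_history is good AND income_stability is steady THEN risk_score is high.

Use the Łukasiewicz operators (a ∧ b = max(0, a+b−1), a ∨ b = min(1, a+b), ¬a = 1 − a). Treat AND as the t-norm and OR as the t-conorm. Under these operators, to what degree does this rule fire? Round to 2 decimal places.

0.08

firing strength: good=0.34, steady=0.74; AND[max(0, a+b−1)] → w = 0.08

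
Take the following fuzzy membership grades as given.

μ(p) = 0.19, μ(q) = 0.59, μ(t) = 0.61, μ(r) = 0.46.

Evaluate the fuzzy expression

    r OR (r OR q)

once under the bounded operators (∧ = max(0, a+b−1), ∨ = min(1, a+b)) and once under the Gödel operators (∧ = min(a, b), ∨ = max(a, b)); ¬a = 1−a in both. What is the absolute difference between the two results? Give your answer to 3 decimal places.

Under bounded:
  r OR q = min(1, a+b) on (0.46, 0.59) = 1.00
  r OR (r OR q) = min(1, a+b) on (0.46, 1.00) = 1.00
  → value = 1.0000
Under Gödel:
  r OR q = max(a, b) on (0.46, 0.59) = 0.59
  r OR (r OR q) = max(a, b) on (0.46, 0.59) = 0.59
  → value = 0.5900
|1.0000 − 0.5900| = 0.410

0.410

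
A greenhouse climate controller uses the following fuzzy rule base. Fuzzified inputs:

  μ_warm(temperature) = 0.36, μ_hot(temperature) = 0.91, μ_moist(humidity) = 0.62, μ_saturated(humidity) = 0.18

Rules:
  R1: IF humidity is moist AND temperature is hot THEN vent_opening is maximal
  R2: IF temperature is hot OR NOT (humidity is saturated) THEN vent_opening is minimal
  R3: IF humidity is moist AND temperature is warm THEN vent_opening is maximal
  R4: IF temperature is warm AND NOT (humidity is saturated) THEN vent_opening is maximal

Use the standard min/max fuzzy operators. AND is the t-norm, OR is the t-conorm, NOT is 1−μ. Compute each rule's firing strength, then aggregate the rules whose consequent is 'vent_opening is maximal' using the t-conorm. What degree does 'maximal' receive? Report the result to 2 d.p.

0.62

R1: moist=0.62, hot=0.91; AND[min(a, b)] → w = 0.62
R2: hot=0.91, ¬saturated=1−0.18=0.82; OR[max(a, b)] → w = 0.91
R3: moist=0.62, warm=0.36; AND[min(a, b)] → w = 0.36
R4: warm=0.36, ¬saturated=1−0.18=0.82; AND[min(a, b)] → w = 0.36
Rules with consequent 'maximal': {R1, R3, R4} → strengths 0.62, 0.36, 0.36
Aggregate via t-conorm [max(a, b)]: 0.62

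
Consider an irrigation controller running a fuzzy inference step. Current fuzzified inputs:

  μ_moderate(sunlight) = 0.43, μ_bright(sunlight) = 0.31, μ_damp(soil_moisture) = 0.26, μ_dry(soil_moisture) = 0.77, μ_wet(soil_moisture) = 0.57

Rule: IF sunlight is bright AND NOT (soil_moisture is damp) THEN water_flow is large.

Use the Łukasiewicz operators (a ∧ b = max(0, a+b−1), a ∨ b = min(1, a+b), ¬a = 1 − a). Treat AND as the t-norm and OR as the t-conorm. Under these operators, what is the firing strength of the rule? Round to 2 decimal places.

firing strength: bright=0.31, ¬damp=1−0.26=0.74; AND[max(0, a+b−1)] → w = 0.05

0.05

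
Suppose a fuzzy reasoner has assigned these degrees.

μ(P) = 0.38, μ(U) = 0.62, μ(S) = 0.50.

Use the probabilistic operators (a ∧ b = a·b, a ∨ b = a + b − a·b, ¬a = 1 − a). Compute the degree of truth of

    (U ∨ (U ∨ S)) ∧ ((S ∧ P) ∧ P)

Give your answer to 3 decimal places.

0.067

U ∨ S = a + b − a·b on (0.6200, 0.5000) = 0.8100
U ∨ (U ∨ S) = a + b − a·b on (0.6200, 0.8100) = 0.9278
S ∧ P = a·b on (0.5000, 0.3800) = 0.1900
(S ∧ P) ∧ P = a·b on (0.1900, 0.3800) = 0.0722
(U ∨ (U ∨ S)) ∧ ((S ∧ P) ∧ P) = a·b on (0.9278, 0.0722) = 0.0670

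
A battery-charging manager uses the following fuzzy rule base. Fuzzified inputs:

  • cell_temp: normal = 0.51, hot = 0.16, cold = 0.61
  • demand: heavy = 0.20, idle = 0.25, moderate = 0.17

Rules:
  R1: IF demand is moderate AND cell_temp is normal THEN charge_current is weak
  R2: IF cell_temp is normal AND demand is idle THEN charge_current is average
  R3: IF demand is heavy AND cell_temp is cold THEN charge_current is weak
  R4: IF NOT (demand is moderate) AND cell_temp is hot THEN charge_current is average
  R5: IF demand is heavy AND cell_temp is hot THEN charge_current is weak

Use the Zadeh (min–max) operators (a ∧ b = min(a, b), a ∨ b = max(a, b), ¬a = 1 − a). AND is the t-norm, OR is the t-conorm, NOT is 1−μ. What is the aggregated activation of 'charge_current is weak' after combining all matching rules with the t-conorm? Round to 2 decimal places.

0.20

R1: moderate=0.17, normal=0.51; AND[min(a, b)] → w = 0.17
R2: normal=0.51, idle=0.25; AND[min(a, b)] → w = 0.25
R3: heavy=0.20, cold=0.61; AND[min(a, b)] → w = 0.20
R4: ¬moderate=1−0.17=0.83, hot=0.16; AND[min(a, b)] → w = 0.16
R5: heavy=0.20, hot=0.16; AND[min(a, b)] → w = 0.16
Rules with consequent 'weak': {R1, R3, R5} → strengths 0.17, 0.20, 0.16
Aggregate via t-conorm [max(a, b)]: 0.20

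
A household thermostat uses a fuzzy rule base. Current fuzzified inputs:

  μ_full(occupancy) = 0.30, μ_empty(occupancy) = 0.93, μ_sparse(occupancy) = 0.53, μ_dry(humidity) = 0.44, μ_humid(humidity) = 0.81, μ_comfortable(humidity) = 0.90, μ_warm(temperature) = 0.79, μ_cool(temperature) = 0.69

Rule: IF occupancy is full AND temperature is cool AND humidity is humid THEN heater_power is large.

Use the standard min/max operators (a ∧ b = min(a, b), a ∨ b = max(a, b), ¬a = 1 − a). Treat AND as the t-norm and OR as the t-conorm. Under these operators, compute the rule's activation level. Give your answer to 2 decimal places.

firing strength: full=0.30, cool=0.69, humid=0.81; AND[min(a, b)] → w = 0.30

0.30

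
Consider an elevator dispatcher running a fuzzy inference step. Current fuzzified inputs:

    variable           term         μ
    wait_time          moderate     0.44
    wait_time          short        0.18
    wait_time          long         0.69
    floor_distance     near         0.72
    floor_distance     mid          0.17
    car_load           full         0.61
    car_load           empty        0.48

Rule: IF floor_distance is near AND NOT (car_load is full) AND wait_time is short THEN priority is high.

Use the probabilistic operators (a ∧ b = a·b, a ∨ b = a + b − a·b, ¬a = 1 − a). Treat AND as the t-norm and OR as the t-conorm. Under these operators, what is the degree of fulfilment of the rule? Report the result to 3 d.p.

0.051

firing strength: near=0.72, ¬full=1−0.61=0.39, short=0.18; AND[a·b] → w = 0.0505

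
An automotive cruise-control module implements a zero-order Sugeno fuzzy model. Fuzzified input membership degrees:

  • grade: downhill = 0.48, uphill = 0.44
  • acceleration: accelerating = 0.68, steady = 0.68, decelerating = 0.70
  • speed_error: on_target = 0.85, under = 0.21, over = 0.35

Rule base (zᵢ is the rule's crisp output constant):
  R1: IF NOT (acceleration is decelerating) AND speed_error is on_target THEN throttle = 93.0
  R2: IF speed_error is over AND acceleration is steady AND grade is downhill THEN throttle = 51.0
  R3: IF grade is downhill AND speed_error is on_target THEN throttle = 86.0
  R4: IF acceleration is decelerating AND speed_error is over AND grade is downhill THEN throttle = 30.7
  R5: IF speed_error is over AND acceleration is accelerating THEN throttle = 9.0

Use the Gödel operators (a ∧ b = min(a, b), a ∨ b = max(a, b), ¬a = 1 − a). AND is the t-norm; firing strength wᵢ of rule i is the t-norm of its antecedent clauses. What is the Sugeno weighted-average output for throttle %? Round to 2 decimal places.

55.15

R1 (z=93.0): ¬decelerating=1−0.70=0.30, on_target=0.85; AND[min(a, b)] → w = 0.30
R2 (z=51.0): over=0.35, steady=0.68, downhill=0.48; AND[min(a, b)] → w = 0.35
R3 (z=86.0): downhill=0.48, on_target=0.85; AND[min(a, b)] → w = 0.48
R4 (z=30.7): decelerating=0.70, over=0.35, downhill=0.48; AND[min(a, b)] → w = 0.35
R5 (z=9.0): over=0.35, accelerating=0.68; AND[min(a, b)] → w = 0.35
Weighted average = (0.30·93.0 + 0.35·51.0 + 0.48·86.0 + 0.35·30.7 + 0.35·9.0) / (0.30 + 0.35 + 0.48 + 0.35 + 0.35)
  = 100.9250 / 1.8300 = 55.15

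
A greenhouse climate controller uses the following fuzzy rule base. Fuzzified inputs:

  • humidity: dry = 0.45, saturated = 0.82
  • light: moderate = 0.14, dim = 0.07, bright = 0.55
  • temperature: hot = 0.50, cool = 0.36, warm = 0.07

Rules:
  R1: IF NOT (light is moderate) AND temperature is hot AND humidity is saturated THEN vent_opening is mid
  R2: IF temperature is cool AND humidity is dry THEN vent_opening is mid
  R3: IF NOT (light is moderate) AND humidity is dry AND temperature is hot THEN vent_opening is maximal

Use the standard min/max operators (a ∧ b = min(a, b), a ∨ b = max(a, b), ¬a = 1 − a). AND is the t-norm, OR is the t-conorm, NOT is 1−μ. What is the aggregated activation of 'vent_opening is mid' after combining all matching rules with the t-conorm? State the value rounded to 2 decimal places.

0.50

R1: ¬moderate=1−0.14=0.86, hot=0.50, saturated=0.82; AND[min(a, b)] → w = 0.50
R2: cool=0.36, dry=0.45; AND[min(a, b)] → w = 0.36
R3: ¬moderate=1−0.14=0.86, dry=0.45, hot=0.50; AND[min(a, b)] → w = 0.45
Rules with consequent 'mid': {R1, R2} → strengths 0.50, 0.36
Aggregate via t-conorm [max(a, b)]: 0.50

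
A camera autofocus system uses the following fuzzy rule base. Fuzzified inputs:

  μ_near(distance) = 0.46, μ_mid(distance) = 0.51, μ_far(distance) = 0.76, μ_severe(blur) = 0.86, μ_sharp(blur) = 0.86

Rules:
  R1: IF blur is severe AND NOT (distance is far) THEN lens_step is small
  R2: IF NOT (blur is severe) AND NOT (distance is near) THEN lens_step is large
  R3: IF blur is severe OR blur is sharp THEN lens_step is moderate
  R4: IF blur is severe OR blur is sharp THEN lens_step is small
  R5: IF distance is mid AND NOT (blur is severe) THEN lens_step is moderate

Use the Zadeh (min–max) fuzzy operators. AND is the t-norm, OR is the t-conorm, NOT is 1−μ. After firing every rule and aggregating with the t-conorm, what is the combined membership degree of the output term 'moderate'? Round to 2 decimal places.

0.86

R1: severe=0.86, ¬far=1−0.76=0.24; AND[min(a, b)] → w = 0.24
R2: ¬severe=1−0.86=0.14, ¬near=1−0.46=0.54; AND[min(a, b)] → w = 0.14
R3: severe=0.86, sharp=0.86; OR[max(a, b)] → w = 0.86
R4: severe=0.86, sharp=0.86; OR[max(a, b)] → w = 0.86
R5: mid=0.51, ¬severe=1−0.86=0.14; AND[min(a, b)] → w = 0.14
Rules with consequent 'moderate': {R3, R5} → strengths 0.86, 0.14
Aggregate via t-conorm [max(a, b)]: 0.86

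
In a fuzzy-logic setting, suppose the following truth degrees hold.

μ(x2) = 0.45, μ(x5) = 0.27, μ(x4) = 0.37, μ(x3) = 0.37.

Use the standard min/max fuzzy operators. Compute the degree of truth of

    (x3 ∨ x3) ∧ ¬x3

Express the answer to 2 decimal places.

x3 ∨ x3 = max(a, b) on (0.37, 0.37) = 0.37
¬x3 = 1 − 0.37 = 0.63
(x3 ∨ x3) ∧ ¬x3 = min(a, b) on (0.37, 0.63) = 0.37

0.37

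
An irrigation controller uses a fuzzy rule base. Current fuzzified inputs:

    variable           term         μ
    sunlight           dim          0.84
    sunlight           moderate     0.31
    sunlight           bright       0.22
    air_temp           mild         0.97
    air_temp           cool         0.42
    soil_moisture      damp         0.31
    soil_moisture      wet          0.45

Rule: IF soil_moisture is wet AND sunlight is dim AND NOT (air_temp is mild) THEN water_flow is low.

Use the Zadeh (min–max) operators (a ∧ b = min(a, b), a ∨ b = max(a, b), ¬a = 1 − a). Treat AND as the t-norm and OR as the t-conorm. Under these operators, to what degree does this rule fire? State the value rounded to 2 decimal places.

0.03

firing strength: wet=0.45, dim=0.84, ¬mild=1−0.97=0.03; AND[min(a, b)] → w = 0.03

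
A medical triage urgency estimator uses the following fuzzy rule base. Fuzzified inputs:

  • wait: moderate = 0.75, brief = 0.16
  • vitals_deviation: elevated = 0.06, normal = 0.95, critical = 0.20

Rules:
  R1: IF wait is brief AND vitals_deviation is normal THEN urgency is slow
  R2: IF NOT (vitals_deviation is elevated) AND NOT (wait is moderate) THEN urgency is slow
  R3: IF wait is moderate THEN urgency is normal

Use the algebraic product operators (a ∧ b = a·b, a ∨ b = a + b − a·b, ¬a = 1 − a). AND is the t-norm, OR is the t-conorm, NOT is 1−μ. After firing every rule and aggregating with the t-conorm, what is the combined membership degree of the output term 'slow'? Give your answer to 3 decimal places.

0.351

R1: brief=0.16, normal=0.95; AND[a·b] → w = 0.1520
R2: ¬elevated=1−0.06=0.94, ¬moderate=1−0.75=0.25; AND[a·b] → w = 0.2350
R3: moderate=0.75 → w = 0.7500
Rules with consequent 'slow': {R1, R2} → strengths 0.1520, 0.2350
Aggregate via t-conorm [a + b − a·b]: 0.3513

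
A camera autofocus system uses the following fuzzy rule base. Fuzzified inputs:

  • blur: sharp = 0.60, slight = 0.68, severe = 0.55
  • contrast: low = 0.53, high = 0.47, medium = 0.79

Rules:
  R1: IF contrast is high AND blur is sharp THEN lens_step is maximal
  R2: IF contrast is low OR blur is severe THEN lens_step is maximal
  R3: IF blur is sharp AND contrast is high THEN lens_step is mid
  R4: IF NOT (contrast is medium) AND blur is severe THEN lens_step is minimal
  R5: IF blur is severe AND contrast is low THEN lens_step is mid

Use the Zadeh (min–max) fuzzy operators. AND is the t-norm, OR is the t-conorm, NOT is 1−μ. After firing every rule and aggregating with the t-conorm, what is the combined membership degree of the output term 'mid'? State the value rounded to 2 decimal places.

0.53

R1: high=0.47, sharp=0.60; AND[min(a, b)] → w = 0.47
R2: low=0.53, severe=0.55; OR[max(a, b)] → w = 0.55
R3: sharp=0.60, high=0.47; AND[min(a, b)] → w = 0.47
R4: ¬medium=1−0.79=0.21, severe=0.55; AND[min(a, b)] → w = 0.21
R5: severe=0.55, low=0.53; AND[min(a, b)] → w = 0.53
Rules with consequent 'mid': {R3, R5} → strengths 0.47, 0.53
Aggregate via t-conorm [max(a, b)]: 0.53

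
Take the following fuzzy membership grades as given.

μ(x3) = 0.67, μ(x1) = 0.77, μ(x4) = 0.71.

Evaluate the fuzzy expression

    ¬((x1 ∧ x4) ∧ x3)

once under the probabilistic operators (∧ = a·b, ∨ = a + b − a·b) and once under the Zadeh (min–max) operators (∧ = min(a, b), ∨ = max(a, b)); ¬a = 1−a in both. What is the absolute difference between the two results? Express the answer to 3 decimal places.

Under probabilistic:
  x1 ∧ x4 = a·b on (0.7700, 0.7100) = 0.5467
  (x1 ∧ x4) ∧ x3 = a·b on (0.5467, 0.6700) = 0.3663
  ¬((x1 ∧ x4) ∧ x3) = 1 − 0.3663 = 0.6337
  → value = 0.6337
Under Zadeh (min–max):
  x1 ∧ x4 = min(a, b) on (0.77, 0.71) = 0.71
  (x1 ∧ x4) ∧ x3 = min(a, b) on (0.71, 0.67) = 0.67
  ¬((x1 ∧ x4) ∧ x3) = 1 − 0.67 = 0.33
  → value = 0.3300
|0.6337 − 0.3300| = 0.304

0.304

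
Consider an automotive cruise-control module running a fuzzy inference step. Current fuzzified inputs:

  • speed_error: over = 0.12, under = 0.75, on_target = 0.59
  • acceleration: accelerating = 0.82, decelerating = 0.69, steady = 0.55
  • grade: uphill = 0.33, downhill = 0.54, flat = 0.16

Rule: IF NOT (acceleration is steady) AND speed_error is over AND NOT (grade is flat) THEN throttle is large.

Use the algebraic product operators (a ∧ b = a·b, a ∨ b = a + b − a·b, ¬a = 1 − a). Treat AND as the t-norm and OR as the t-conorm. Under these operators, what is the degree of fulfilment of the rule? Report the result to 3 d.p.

firing strength: ¬steady=1−0.55=0.45, over=0.12, ¬flat=1−0.16=0.84; AND[a·b] → w = 0.0454

0.045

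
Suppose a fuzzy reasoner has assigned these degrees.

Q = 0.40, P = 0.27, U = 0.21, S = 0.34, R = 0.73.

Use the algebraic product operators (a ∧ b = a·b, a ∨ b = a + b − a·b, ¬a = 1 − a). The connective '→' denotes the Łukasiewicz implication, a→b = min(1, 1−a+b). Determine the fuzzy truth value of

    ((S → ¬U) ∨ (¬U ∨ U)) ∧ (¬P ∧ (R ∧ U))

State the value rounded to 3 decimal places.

0.112

¬U = 1 − 0.2100 = 0.7900
S → ¬U  [Łukasiewicz: min(1, 1−a+b)] with a=0.3400, b=0.7900 → 1.0000
¬U = 1 − 0.2100 = 0.7900
¬U ∨ U = a + b − a·b on (0.7900, 0.2100) = 0.8341
(S → ¬U) ∨ (¬U ∨ U) = a + b − a·b on (1.0000, 0.8341) = 1.0000
¬P = 1 − 0.2700 = 0.7300
R ∧ U = a·b on (0.7300, 0.2100) = 0.1533
¬P ∧ (R ∧ U) = a·b on (0.7300, 0.1533) = 0.1119
((S → ¬U) ∨ (¬U ∨ U)) ∧ (¬P ∧ (R ∧ U)) = a·b on (1.0000, 0.1119) = 0.1119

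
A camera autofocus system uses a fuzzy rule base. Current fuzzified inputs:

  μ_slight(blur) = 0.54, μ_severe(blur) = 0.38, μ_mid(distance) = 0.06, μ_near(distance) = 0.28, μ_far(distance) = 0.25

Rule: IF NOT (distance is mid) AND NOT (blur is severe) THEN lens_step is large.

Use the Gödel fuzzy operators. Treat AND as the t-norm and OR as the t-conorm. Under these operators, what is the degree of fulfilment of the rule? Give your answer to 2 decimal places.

firing strength: ¬mid=1−0.06=0.94, ¬severe=1−0.38=0.62; AND[min(a, b)] → w = 0.62

0.62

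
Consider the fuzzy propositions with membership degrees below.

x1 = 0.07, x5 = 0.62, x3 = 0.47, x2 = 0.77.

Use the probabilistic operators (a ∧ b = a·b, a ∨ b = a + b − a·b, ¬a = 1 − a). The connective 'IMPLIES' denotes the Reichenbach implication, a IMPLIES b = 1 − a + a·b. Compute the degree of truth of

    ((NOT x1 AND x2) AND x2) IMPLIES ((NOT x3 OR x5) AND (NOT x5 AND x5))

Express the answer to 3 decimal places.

0.555

NOT x1 = 1 − 0.0700 = 0.9300
NOT x1 AND x2 = a·b on (0.9300, 0.7700) = 0.7161
(NOT x1 AND x2) AND x2 = a·b on (0.7161, 0.7700) = 0.5514
NOT x3 = 1 − 0.4700 = 0.5300
NOT x3 OR x5 = a + b − a·b on (0.5300, 0.6200) = 0.8214
NOT x5 = 1 − 0.6200 = 0.3800
NOT x5 AND x5 = a·b on (0.3800, 0.6200) = 0.2356
(NOT x3 OR x5) AND (NOT x5 AND x5) = a·b on (0.8214, 0.2356) = 0.1935
((NOT x1 AND x2) AND x2) IMPLIES ((NOT x3 OR x5) AND (NOT x5 AND x5))  [Reichenbach: 1 − a + a·b] with a=0.5514, b=0.1935 → 0.5553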